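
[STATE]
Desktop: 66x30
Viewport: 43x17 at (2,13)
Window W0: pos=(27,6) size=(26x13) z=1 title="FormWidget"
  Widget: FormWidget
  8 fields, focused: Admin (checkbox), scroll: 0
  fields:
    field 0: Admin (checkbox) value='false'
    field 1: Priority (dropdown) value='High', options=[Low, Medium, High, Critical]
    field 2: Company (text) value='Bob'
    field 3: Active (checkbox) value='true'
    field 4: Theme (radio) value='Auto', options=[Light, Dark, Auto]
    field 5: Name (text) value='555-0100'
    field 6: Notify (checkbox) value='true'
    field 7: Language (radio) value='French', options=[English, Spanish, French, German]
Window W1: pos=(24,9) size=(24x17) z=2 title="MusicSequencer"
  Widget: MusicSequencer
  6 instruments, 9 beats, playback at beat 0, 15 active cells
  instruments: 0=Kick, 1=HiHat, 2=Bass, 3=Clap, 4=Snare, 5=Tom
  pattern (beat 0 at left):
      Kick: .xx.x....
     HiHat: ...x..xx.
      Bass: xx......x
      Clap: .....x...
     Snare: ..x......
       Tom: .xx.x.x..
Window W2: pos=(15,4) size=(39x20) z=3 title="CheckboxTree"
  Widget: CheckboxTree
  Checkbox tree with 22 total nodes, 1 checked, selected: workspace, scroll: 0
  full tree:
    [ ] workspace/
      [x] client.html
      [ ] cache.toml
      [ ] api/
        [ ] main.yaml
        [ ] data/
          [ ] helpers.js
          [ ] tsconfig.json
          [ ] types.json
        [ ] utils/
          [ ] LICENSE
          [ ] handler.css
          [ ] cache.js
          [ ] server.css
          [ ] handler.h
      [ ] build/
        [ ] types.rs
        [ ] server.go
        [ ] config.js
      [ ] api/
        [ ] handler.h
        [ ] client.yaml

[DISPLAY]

             ┃       [ ] helpers.js        
             ┃       [ ] tsconfig.json     
             ┃       [ ] types.json        
             ┃     [ ] utils/              
             ┃       [ ] LICENSE           
             ┃       [ ] handler.css       
             ┃       [ ] cache.js          
             ┃       [ ] server.css        
             ┃       [ ] handler.h         
             ┃   [ ] build/                
             ┗━━━━━━━━━━━━━━━━━━━━━━━━━━━━━
                      ┃                    
                      ┗━━━━━━━━━━━━━━━━━━━━
                                           
                                           
                                           
                                           


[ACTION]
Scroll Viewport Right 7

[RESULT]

      ┃       [ ] helpers.js               
      ┃       [ ] tsconfig.json            
      ┃       [ ] types.json               
      ┃     [ ] utils/                     
      ┃       [ ] LICENSE                  
      ┃       [ ] handler.css              
      ┃       [ ] cache.js                 
      ┃       [ ] server.css               
      ┃       [ ] handler.h                
      ┃   [ ] build/                       
      ┗━━━━━━━━━━━━━━━━━━━━━━━━━━━━━━━━━━━━
               ┃                      ┃    
               ┗━━━━━━━━━━━━━━━━━━━━━━┛    
                                           
                                           
                                           
                                           


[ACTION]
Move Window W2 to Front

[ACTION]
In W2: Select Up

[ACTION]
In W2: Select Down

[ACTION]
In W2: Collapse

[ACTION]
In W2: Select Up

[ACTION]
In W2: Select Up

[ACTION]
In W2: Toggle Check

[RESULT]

      ┃       [x] helpers.js               
      ┃       [x] tsconfig.json            
      ┃       [x] types.json               
      ┃     [x] utils/                     
      ┃       [x] LICENSE                  
      ┃       [x] handler.css              
      ┃       [x] cache.js                 
      ┃       [x] server.css               
      ┃       [x] handler.h                
      ┃   [x] build/                       
      ┗━━━━━━━━━━━━━━━━━━━━━━━━━━━━━━━━━━━━
               ┃                      ┃    
               ┗━━━━━━━━━━━━━━━━━━━━━━┛    
                                           
                                           
                                           
                                           


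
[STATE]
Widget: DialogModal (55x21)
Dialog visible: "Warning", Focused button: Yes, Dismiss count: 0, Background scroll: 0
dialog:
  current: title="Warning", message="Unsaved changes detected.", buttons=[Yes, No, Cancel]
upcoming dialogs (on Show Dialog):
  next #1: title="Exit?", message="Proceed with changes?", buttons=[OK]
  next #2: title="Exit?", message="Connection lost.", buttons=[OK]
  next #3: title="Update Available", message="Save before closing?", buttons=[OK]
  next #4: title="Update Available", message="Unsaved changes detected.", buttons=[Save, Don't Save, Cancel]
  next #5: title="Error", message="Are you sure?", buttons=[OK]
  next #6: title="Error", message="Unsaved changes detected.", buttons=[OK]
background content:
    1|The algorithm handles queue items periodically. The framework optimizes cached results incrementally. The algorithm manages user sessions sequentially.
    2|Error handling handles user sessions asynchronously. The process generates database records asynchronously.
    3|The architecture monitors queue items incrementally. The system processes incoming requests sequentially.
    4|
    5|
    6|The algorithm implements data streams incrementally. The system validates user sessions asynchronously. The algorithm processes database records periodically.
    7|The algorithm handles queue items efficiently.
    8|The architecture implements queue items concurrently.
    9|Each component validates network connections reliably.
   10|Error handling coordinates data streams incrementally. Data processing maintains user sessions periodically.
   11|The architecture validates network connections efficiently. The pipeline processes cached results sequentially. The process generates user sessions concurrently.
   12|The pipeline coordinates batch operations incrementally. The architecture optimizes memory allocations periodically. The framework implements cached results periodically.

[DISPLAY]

The algorithm handles queue items periodically. The fra
Error handling handles user sessions asynchronously. Th
The architecture monitors queue items incrementally. Th
                                                       
                                                       
The algorithm implements data streams incrementally. Th
The algorithm handles queue items efficiently.         
The architecture implements queue items concurrently.  
Each componen┌───────────────────────────┐ns reliably. 
Error handlin│          Warning          │crementally. 
The architect│ Unsaved changes detected. │ions efficien
The pipeline │    [Yes]  No   Cancel     │incrementally
             └───────────────────────────┘             
                                                       
                                                       
                                                       
                                                       
                                                       
                                                       
                                                       
                                                       


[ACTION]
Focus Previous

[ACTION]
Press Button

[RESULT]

The algorithm handles queue items periodically. The fra
Error handling handles user sessions asynchronously. Th
The architecture monitors queue items incrementally. Th
                                                       
                                                       
The algorithm implements data streams incrementally. Th
The algorithm handles queue items efficiently.         
The architecture implements queue items concurrently.  
Each component validates network connections reliably. 
Error handling coordinates data streams incrementally. 
The architecture validates network connections efficien
The pipeline coordinates batch operations incrementally
                                                       
                                                       
                                                       
                                                       
                                                       
                                                       
                                                       
                                                       
                                                       


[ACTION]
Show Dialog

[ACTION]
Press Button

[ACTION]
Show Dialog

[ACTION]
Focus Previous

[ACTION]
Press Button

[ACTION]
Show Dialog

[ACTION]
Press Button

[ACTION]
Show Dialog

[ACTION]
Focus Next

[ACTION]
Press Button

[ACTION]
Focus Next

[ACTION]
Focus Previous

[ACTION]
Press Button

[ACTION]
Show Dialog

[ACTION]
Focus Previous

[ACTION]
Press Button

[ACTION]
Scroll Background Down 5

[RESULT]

The algorithm implements data streams incrementally. Th
The algorithm handles queue items efficiently.         
The architecture implements queue items concurrently.  
Each component validates network connections reliably. 
Error handling coordinates data streams incrementally. 
The architecture validates network connections efficien
The pipeline coordinates batch operations incrementally
                                                       
                                                       
                                                       
                                                       
                                                       
                                                       
                                                       
                                                       
                                                       
                                                       
                                                       
                                                       
                                                       
                                                       


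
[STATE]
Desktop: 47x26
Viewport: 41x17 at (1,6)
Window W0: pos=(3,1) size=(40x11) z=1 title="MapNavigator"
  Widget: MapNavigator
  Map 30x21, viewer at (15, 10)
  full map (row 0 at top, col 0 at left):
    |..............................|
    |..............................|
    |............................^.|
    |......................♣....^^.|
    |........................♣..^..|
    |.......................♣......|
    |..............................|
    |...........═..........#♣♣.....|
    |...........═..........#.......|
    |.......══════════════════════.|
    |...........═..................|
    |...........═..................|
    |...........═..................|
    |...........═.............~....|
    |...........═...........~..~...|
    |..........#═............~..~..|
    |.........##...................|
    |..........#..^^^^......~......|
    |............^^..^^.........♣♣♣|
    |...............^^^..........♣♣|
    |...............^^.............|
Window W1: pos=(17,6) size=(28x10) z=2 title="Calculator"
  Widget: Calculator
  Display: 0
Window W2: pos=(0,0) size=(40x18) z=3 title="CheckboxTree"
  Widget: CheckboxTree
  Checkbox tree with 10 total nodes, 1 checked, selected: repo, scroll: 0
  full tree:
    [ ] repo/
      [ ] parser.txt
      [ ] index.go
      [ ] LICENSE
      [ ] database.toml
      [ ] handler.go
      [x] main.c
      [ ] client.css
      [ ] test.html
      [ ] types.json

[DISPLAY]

   [ ] LICENSE                        ┃━━
   [ ] database.toml                  ┃  
   [ ] handler.go                     ┃──
   [x] main.c                         ┃  
   [ ] client.css                     ┃  
   [ ] test.html                      ┃  
   [ ] types.json                     ┃  
                                      ┃  
                                      ┃  
                                      ┃━━
                                      ┃  
━━━━━━━━━━━━━━━━━━━━━━━━━━━━━━━━━━━━━━┛  
                                         
                                         
                                         
                                         
                                         


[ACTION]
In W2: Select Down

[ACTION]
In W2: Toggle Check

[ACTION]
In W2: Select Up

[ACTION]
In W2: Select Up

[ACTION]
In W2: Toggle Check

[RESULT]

   [x] LICENSE                        ┃━━
   [x] database.toml                  ┃  
   [x] handler.go                     ┃──
   [x] main.c                         ┃  
   [x] client.css                     ┃  
   [x] test.html                      ┃  
   [x] types.json                     ┃  
                                      ┃  
                                      ┃  
                                      ┃━━
                                      ┃  
━━━━━━━━━━━━━━━━━━━━━━━━━━━━━━━━━━━━━━┛  
                                         
                                         
                                         
                                         
                                         


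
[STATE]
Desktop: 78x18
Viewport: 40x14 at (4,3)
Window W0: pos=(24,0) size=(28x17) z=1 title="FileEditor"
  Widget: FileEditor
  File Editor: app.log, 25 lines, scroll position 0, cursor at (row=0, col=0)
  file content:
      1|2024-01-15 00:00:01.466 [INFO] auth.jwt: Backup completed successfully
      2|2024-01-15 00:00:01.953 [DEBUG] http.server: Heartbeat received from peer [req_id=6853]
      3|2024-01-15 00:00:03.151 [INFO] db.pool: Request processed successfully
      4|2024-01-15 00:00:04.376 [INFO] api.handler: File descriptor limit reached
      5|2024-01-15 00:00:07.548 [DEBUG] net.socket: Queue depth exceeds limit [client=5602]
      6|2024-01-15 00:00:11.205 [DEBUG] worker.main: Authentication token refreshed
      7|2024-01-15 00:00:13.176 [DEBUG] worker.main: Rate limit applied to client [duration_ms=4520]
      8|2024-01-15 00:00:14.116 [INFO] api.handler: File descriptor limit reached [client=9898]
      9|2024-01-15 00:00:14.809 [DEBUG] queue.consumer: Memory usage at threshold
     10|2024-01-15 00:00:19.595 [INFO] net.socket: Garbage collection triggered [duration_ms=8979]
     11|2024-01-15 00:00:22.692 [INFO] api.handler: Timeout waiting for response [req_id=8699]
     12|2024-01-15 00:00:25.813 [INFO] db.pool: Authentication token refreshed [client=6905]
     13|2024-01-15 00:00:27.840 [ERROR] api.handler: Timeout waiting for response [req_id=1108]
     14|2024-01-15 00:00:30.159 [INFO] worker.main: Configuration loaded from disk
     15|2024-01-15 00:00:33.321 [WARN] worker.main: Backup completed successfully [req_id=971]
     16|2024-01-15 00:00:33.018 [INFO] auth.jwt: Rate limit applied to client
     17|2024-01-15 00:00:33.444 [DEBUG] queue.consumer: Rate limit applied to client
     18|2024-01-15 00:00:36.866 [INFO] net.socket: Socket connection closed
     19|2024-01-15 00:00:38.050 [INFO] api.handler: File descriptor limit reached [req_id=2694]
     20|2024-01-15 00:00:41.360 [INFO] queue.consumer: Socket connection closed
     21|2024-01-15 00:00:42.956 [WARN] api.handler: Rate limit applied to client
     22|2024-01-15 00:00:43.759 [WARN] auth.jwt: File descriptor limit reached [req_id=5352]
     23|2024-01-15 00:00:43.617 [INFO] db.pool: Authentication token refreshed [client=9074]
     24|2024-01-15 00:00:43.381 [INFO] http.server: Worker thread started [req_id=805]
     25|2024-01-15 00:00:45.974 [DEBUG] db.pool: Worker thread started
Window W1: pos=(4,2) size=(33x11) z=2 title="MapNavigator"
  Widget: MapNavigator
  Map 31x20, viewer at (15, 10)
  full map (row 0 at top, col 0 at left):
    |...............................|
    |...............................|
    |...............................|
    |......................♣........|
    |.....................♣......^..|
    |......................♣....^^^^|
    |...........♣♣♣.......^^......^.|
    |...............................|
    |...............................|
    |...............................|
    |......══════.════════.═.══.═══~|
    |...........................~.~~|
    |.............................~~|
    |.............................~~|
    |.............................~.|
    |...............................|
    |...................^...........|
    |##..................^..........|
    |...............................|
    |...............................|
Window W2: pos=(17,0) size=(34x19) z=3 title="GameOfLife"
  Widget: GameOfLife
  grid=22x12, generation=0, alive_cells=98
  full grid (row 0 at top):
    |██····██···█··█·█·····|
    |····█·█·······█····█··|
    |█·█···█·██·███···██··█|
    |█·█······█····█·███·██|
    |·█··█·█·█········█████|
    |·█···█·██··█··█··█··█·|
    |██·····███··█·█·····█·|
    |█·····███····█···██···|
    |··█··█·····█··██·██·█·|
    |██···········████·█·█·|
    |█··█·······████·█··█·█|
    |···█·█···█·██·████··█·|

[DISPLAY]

┃ MapNavigato┃Gen: 0                    
┠────────────┃██····██···█··█·█·····    
┃............┃····█·█·······█····█··    
┃............┃█·█···█·██·███···██··█    
┃............┃█·█······█····█·███·██    
┃......══════┃·█··█·█·█········█████    
┃............┃·█···█·██··█··█··█··█·    
┃............┃██·····███··█·█·····█·    
┃............┃█·····███····█···██···    
┗━━━━━━━━━━━━┃··█··█·····█··██·██·█·    
             ┃██···········████·█·█·    
             ┃█··█·······████·█··█·█    
             ┃···█·█···█·██·████··█·    
             ┃                          


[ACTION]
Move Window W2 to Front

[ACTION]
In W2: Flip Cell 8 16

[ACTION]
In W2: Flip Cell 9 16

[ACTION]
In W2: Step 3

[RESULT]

┃ MapNavigato┃Gen: 3                    
┠────────────┃·····██····█···██·····    
┃............┃··███··█···█···██·····    
┃............┃·███·██·····█·········    
┃............┃█··█·█·███·██··█······    
┃......══════┃········█·███·█·█·····    
┃............┃·█···██·█·██····███···    
┃............┃·█···█···█·██·██···█··    
┃............┃█·····█·█········█·██·    
┗━━━━━━━━━━━━┃·█····█·█····█···█····    
             ┃··██······█·······█·██    
             ┃············█········█    
             ┃·██········█·····████·    
             ┃                          


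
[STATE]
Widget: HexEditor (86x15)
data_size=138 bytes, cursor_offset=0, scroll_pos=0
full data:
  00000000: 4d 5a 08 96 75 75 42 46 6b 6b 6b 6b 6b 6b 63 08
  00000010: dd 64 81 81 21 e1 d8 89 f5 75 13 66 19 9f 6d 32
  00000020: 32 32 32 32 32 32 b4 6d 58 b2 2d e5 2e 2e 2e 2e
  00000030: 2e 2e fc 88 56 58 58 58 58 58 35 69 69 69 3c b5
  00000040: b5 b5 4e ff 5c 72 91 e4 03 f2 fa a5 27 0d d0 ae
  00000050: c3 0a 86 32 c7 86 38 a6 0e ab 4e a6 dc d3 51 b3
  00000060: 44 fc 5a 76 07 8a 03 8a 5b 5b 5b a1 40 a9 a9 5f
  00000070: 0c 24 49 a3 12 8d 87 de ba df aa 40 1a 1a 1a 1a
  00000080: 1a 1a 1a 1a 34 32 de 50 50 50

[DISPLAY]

00000000  4D 5a 08 96 75 75 42 46  6b 6b 6b 6b 6b 6b 63 08  |MZ..uuBFkkkkkkc.|        
00000010  dd 64 81 81 21 e1 d8 89  f5 75 13 66 19 9f 6d 32  |.d..!....u.f..m2|        
00000020  32 32 32 32 32 32 b4 6d  58 b2 2d e5 2e 2e 2e 2e  |222222.mX.-.....|        
00000030  2e 2e fc 88 56 58 58 58  58 58 35 69 69 69 3c b5  |....VXXXXX5iii<.|        
00000040  b5 b5 4e ff 5c 72 91 e4  03 f2 fa a5 27 0d d0 ae  |..N.\r......'...|        
00000050  c3 0a 86 32 c7 86 38 a6  0e ab 4e a6 dc d3 51 b3  |...2..8...N...Q.|        
00000060  44 fc 5a 76 07 8a 03 8a  5b 5b 5b a1 40 a9 a9 5f  |D.Zv....[[[.@.._|        
00000070  0c 24 49 a3 12 8d 87 de  ba df aa 40 1a 1a 1a 1a  |.$I........@....|        
00000080  1a 1a 1a 1a 34 32 de 50  50 50                    |....42.PPP      |        
                                                                                      
                                                                                      
                                                                                      
                                                                                      
                                                                                      
                                                                                      


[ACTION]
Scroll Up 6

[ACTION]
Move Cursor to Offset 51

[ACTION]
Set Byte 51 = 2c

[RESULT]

00000000  4d 5a 08 96 75 75 42 46  6b 6b 6b 6b 6b 6b 63 08  |MZ..uuBFkkkkkkc.|        
00000010  dd 64 81 81 21 e1 d8 89  f5 75 13 66 19 9f 6d 32  |.d..!....u.f..m2|        
00000020  32 32 32 32 32 32 b4 6d  58 b2 2d e5 2e 2e 2e 2e  |222222.mX.-.....|        
00000030  2e 2e fc 2C 56 58 58 58  58 58 35 69 69 69 3c b5  |...,VXXXXX5iii<.|        
00000040  b5 b5 4e ff 5c 72 91 e4  03 f2 fa a5 27 0d d0 ae  |..N.\r......'...|        
00000050  c3 0a 86 32 c7 86 38 a6  0e ab 4e a6 dc d3 51 b3  |...2..8...N...Q.|        
00000060  44 fc 5a 76 07 8a 03 8a  5b 5b 5b a1 40 a9 a9 5f  |D.Zv....[[[.@.._|        
00000070  0c 24 49 a3 12 8d 87 de  ba df aa 40 1a 1a 1a 1a  |.$I........@....|        
00000080  1a 1a 1a 1a 34 32 de 50  50 50                    |....42.PPP      |        
                                                                                      
                                                                                      
                                                                                      
                                                                                      
                                                                                      
                                                                                      


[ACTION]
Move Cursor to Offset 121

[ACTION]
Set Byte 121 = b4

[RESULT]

00000000  4d 5a 08 96 75 75 42 46  6b 6b 6b 6b 6b 6b 63 08  |MZ..uuBFkkkkkkc.|        
00000010  dd 64 81 81 21 e1 d8 89  f5 75 13 66 19 9f 6d 32  |.d..!....u.f..m2|        
00000020  32 32 32 32 32 32 b4 6d  58 b2 2d e5 2e 2e 2e 2e  |222222.mX.-.....|        
00000030  2e 2e fc 2c 56 58 58 58  58 58 35 69 69 69 3c b5  |...,VXXXXX5iii<.|        
00000040  b5 b5 4e ff 5c 72 91 e4  03 f2 fa a5 27 0d d0 ae  |..N.\r......'...|        
00000050  c3 0a 86 32 c7 86 38 a6  0e ab 4e a6 dc d3 51 b3  |...2..8...N...Q.|        
00000060  44 fc 5a 76 07 8a 03 8a  5b 5b 5b a1 40 a9 a9 5f  |D.Zv....[[[.@.._|        
00000070  0c 24 49 a3 12 8d 87 de  ba B4 aa 40 1a 1a 1a 1a  |.$I........@....|        
00000080  1a 1a 1a 1a 34 32 de 50  50 50                    |....42.PPP      |        
                                                                                      
                                                                                      
                                                                                      
                                                                                      
                                                                                      
                                                                                      


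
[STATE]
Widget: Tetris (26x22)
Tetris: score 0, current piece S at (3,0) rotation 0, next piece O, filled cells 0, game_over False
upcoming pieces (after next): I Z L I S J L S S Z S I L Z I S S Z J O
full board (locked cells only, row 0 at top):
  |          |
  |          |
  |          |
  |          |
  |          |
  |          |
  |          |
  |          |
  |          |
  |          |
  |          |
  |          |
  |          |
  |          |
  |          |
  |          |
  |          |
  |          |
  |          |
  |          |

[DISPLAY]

    ░░    │Next:          
   ░░     │▓▓             
          │▓▓             
          │               
          │               
          │               
          │Score:         
          │0              
          │               
          │               
          │               
          │               
          │               
          │               
          │               
          │               
          │               
          │               
          │               
          │               
          │               
          │               


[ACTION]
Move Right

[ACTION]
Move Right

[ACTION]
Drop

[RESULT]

          │Next:          
      ░░  │▓▓             
     ░░   │▓▓             
          │               
          │               
          │               
          │Score:         
          │0              
          │               
          │               
          │               
          │               
          │               
          │               
          │               
          │               
          │               
          │               
          │               
          │               
          │               
          │               


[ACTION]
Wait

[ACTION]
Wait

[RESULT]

          │Next:          
          │▓▓             
          │▓▓             
      ░░  │               
     ░░   │               
          │               
          │Score:         
          │0              
          │               
          │               
          │               
          │               
          │               
          │               
          │               
          │               
          │               
          │               
          │               
          │               
          │               
          │               


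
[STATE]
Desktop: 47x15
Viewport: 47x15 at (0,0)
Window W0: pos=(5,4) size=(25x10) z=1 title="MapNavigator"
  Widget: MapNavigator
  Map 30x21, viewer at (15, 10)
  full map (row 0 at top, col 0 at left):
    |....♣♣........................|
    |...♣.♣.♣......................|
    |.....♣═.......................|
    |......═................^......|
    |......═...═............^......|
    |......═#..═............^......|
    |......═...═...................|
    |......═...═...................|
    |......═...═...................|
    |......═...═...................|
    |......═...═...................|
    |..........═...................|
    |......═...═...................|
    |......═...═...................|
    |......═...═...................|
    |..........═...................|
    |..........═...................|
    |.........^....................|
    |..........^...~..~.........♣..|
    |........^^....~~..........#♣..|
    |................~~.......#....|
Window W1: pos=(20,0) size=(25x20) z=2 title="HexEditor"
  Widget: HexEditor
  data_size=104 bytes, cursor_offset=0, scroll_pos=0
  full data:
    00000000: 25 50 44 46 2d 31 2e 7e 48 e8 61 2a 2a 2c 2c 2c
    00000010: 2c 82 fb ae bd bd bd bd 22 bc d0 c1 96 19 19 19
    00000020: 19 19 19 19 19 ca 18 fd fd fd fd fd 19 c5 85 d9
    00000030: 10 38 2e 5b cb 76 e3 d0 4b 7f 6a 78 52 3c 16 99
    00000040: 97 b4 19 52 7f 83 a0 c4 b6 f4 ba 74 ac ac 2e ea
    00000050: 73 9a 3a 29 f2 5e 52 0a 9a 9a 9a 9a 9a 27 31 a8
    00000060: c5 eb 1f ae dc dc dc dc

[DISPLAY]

                    ┏━━━━━━━━━━━━━━━━━━━━━━━┓  
                    ┃ HexEditor             ┃  
                    ┠───────────────────────┨  
                    ┃00000000  25 50 44 46 2┃  
     ┏━━━━━━━━━━━━━━┃00000010  2c 82 fb ae b┃  
     ┃ MapNavigator ┃00000020  19 19 19 19 1┃  
     ┠──────────────┃00000030  10 38 2e 5b c┃  
     ┃..═...═.......┃00000040  97 b4 19 52 7┃  
     ┃..═...═.......┃00000050  73 9a 3a 29 f┃  
     ┃..═...═.......┃00000060  c5 eb 1f ae d┃  
     ┃..═...═....@..┃                       ┃  
     ┃......═.......┃                       ┃  
     ┃..═...═.......┃                       ┃  
     ┗━━━━━━━━━━━━━━┃                       ┃  
                    ┃                       ┃  


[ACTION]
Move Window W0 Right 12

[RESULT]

                    ┏━━━━━━━━━━━━━━━━━━━━━━━┓  
                    ┃ HexEditor             ┃  
                    ┠───────────────────────┨  
                    ┃00000000  25 50 44 46 2┃  
                 ┏━━┃00000010  2c 82 fb ae b┃  
                 ┃ M┃00000020  19 19 19 19 1┃  
                 ┠──┃00000030  10 38 2e 5b c┃  
                 ┃..┃00000040  97 b4 19 52 7┃  
                 ┃..┃00000050  73 9a 3a 29 f┃  
                 ┃..┃00000060  c5 eb 1f ae d┃  
                 ┃..┃                       ┃  
                 ┃..┃                       ┃  
                 ┃..┃                       ┃  
                 ┗━━┃                       ┃  
                    ┃                       ┃  


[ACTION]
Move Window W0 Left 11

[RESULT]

                    ┏━━━━━━━━━━━━━━━━━━━━━━━┓  
                    ┃ HexEditor             ┃  
                    ┠───────────────────────┨  
                    ┃00000000  25 50 44 46 2┃  
      ┏━━━━━━━━━━━━━┃00000010  2c 82 fb ae b┃  
      ┃ MapNavigator┃00000020  19 19 19 19 1┃  
      ┠─────────────┃00000030  10 38 2e 5b c┃  
      ┃..═...═......┃00000040  97 b4 19 52 7┃  
      ┃..═...═......┃00000050  73 9a 3a 29 f┃  
      ┃..═...═......┃00000060  c5 eb 1f ae d┃  
      ┃..═...═....@.┃                       ┃  
      ┃......═......┃                       ┃  
      ┃..═...═......┃                       ┃  
      ┗━━━━━━━━━━━━━┃                       ┃  
                    ┃                       ┃  


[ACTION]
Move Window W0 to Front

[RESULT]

                    ┏━━━━━━━━━━━━━━━━━━━━━━━┓  
                    ┃ HexEditor             ┃  
                    ┠───────────────────────┨  
                    ┃00000000  25 50 44 46 2┃  
      ┏━━━━━━━━━━━━━━━━━━━━━━━┓2c 82 fb ae b┃  
      ┃ MapNavigator          ┃19 19 19 19 1┃  
      ┠───────────────────────┨10 38 2e 5b c┃  
      ┃..═...═................┃97 b4 19 52 7┃  
      ┃..═...═................┃73 9a 3a 29 f┃  
      ┃..═...═................┃c5 eb 1f ae d┃  
      ┃..═...═....@...........┃             ┃  
      ┃......═................┃             ┃  
      ┃..═...═................┃             ┃  
      ┗━━━━━━━━━━━━━━━━━━━━━━━┛             ┃  
                    ┃                       ┃  


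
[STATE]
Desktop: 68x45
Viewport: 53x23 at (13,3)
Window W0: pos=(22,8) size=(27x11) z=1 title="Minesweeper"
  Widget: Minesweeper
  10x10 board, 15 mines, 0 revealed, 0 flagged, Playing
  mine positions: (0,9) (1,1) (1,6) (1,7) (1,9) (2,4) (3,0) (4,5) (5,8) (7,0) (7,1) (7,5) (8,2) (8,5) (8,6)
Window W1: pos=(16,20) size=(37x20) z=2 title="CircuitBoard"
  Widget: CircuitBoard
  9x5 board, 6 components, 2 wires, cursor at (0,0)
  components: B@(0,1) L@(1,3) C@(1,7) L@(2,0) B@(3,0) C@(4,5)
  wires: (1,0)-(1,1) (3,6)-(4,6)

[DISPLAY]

                                                     
                                                     
                                                     
                                                     
                                                     
         ┏━━━━━━━━━━━━━━━━━━━━━━━━━┓                 
         ┃ Minesweeper             ┃                 
         ┠─────────────────────────┨                 
         ┃■■■■■■■■■■               ┃                 
         ┃■■■■■■■■■■               ┃                 
         ┃■■■■■■■■■■               ┃                 
         ┃■■■■■■■■■■               ┃                 
         ┃■■■■■■■■■■               ┃                 
         ┃■■■■■■■■■■               ┃                 
         ┃■■■■■■■■■■               ┃                 
         ┗━━━━━━━━━━━━━━━━━━━━━━━━━┛                 
                                                     
   ┏━━━━━━━━━━━━━━━━━━━━━━━━━━━━━━━━━━━┓             
   ┃ CircuitBoard                      ┃             
   ┠───────────────────────────────────┨             
   ┃   0 1 2 3 4 5 6 7 8               ┃             
   ┃0  [.]  B                          ┃             
   ┃                                   ┃             


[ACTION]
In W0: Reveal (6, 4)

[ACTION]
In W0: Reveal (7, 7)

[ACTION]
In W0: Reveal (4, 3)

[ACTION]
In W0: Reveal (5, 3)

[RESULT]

                                                     
                                                     
                                                     
                                                     
                                                     
         ┏━━━━━━━━━━━━━━━━━━━━━━━━━┓                 
         ┃ Minesweeper             ┃                 
         ┠─────────────────────────┨                 
         ┃■■■■■■■■■■               ┃                 
         ┃■■■■■■■■■■               ┃                 
         ┃■211■■■■■■               ┃                 
         ┃■1 12■■■■■               ┃                 
         ┃11  1■■■■■               ┃                 
         ┃    1■■■■■               ┃                 
         ┃221 1■■■■■               ┃                 
         ┗━━━━━━━━━━━━━━━━━━━━━━━━━┛                 
                                                     
   ┏━━━━━━━━━━━━━━━━━━━━━━━━━━━━━━━━━━━┓             
   ┃ CircuitBoard                      ┃             
   ┠───────────────────────────────────┨             
   ┃   0 1 2 3 4 5 6 7 8               ┃             
   ┃0  [.]  B                          ┃             
   ┃                                   ┃             


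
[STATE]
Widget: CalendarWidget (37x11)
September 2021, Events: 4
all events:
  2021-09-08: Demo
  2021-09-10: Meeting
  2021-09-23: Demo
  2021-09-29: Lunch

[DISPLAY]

            September 2021           
Mo Tu We Th Fr Sa Su                 
       1  2  3  4  5                 
 6  7  8*  9 10* 11 12               
13 14 15 16 17 18 19                 
20 21 22 23* 24 25 26                
27 28 29* 30                         
                                     
                                     
                                     
                                     


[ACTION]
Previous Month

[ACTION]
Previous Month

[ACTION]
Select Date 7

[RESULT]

              July 2021              
Mo Tu We Th Fr Sa Su                 
          1  2  3  4                 
 5  6 [ 7]  8  9 10 11               
12 13 14 15 16 17 18                 
19 20 21 22 23 24 25                 
26 27 28 29 30 31                    
                                     
                                     
                                     
                                     


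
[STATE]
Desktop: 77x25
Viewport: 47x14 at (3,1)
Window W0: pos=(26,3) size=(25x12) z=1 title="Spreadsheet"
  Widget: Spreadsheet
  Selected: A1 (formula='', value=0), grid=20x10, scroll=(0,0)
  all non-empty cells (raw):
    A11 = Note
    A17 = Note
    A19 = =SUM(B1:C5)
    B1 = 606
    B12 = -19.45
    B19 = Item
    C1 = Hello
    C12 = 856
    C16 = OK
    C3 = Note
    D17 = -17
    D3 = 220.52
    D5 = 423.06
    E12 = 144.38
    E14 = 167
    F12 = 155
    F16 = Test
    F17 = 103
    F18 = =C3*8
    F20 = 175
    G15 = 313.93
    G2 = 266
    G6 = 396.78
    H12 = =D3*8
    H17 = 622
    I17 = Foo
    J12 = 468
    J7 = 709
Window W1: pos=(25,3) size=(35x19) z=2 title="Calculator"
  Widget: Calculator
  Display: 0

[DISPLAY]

                                               
                                               
                      ┏━━━━━━━━━━━━━━━━━━━━━━━━
                      ┃ Calculator             
                      ┠────────────────────────
                      ┃                        
                      ┃┌───┬───┬───┬───┐       
                      ┃│ 7 │ 8 │ 9 │ ÷ │       
                      ┃├───┼───┼───┼───┤       
                      ┃│ 4 │ 5 │ 6 │ × │       
                      ┃├───┼───┼───┼───┤       
                      ┃│ 1 │ 2 │ 3 │ - │       
                      ┃├───┼───┼───┼───┤       
                      ┃│ 0 │ . │ = │ + │       


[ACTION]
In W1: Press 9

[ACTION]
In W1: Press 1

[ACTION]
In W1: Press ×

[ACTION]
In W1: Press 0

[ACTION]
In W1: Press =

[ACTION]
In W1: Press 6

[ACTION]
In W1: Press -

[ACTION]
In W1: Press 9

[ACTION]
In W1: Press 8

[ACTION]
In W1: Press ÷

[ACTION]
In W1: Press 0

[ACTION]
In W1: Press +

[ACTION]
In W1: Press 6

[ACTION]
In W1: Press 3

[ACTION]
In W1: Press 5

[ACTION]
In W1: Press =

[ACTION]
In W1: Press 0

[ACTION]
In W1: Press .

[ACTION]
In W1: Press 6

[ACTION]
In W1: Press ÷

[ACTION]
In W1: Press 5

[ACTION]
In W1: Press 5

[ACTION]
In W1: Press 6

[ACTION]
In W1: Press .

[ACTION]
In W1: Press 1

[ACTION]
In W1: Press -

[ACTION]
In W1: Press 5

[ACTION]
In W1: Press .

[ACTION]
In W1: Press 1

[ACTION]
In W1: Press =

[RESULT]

                                               
                                               
                      ┏━━━━━━━━━━━━━━━━━━━━━━━━
                      ┃ Calculator             
                      ┠────────────────────────
                      ┃                     -5.
                      ┃┌───┬───┬───┬───┐       
                      ┃│ 7 │ 8 │ 9 │ ÷ │       
                      ┃├───┼───┼───┼───┤       
                      ┃│ 4 │ 5 │ 6 │ × │       
                      ┃├───┼───┼───┼───┤       
                      ┃│ 1 │ 2 │ 3 │ - │       
                      ┃├───┼───┼───┼───┤       
                      ┃│ 0 │ . │ = │ + │       
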